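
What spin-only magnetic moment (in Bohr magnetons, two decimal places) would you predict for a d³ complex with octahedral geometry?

3.87 Bohr magnetons

Configuration: t₂g³ eg⁰ → 3 unpaired electrons.
μ(spin-only) = √[3(3+2)] = √15 ≈ 3.87 Bohr magnetons.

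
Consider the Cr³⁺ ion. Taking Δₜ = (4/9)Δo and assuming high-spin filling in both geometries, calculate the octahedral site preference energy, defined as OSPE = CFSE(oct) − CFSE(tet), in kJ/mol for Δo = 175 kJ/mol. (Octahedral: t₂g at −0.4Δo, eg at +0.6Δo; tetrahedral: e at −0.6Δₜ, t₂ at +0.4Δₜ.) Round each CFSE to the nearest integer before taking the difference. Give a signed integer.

Group 6 minus oxidation state +3 gives a d³ configuration for Cr³⁺.
In an octahedral site d³ (HS) is t2g^3 e_g^0, giving CFSE(oct) = -1.2Δo = -210 kJ/mol.
Tetrahedral e^2 t2^1 gives -0.8Δₜ = -0.8 × (4/9) × 175 = -62 kJ/mol.
OSPE = -210 − (-62) = -148 kJ/mol.

-148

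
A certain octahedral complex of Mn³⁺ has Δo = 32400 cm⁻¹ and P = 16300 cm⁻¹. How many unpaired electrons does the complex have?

Group 7 minus oxidation state +3 gives a d⁴ configuration for Mn³⁺.
Δo > P, so pairing is preferred: the ground state is low-spin.
That gives t₂g⁴ eg⁰.
Unpaired electrons: 2.

2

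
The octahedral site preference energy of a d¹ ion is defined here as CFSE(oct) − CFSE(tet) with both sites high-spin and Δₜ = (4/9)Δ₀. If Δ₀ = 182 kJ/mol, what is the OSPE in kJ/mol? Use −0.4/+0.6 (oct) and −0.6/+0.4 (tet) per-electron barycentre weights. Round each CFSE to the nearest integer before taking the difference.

-24

In an octahedral site d¹ (HS) is t₂g¹ eg⁰, giving CFSE(oct) = -0.4Δ₀ = -73 kJ/mol.
In a tetrahedral site the filling is e¹ t₂⁰: CFSE(tet) = -0.6Δₜ = -0.6 × (4/9)(182) = -49 kJ/mol.
Subtracting, OSPE = -73 − (-49) = -24 kJ/mol.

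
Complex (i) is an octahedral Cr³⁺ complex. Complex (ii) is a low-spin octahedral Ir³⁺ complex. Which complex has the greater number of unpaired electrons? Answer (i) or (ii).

(i): Group 6 minus oxidation state +3 gives a d³ configuration for Cr³⁺; t2g^3 e_g^0 → 3 unpaired.
(ii): Ir³⁺: group 9, so d-count = 9 − 3 = 6; t₂g⁶ eg⁰ → 0 unpaired.
So (i) has more unpaired electrons.

(i)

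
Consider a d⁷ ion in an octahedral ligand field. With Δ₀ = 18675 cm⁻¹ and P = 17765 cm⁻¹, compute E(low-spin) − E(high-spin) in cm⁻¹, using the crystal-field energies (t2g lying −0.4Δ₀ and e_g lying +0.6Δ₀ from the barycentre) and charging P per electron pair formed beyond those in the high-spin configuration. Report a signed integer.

High-spin: t2g^5 e_g^2, CFSE = -0.8Δ₀ = -14940 cm⁻¹.
Low-spin: t2g^6 e_g^1, orbital CFSE = -1.8Δ₀ = -33615 cm⁻¹; plus 1 excess pair × P = +17765 cm⁻¹; total -15850 cm⁻¹.
The difference is -15850 − (-14940) = -910 cm⁻¹, so low-spin lies lower.

-910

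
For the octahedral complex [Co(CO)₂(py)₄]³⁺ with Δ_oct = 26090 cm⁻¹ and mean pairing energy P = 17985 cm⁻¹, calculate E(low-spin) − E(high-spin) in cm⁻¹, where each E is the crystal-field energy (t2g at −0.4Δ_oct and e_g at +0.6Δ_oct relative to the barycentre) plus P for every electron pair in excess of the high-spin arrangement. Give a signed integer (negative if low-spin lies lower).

-16210

Ligand charges: 2×(+0) from CO and 4×(+0) from py sum to +0; with overall charge +3, Co is +3.
Co is in group 9, so Co³⁺ is d⁶ (9 − 3 = 6).
In the high-spin limit (t2g^4 e_g^2) the orbital term is -0.4Δ_oct = -10436 cm⁻¹, with no excess pairing.
For low-spin the configuration is t2g^6 e_g^0: orbital energy -2.4 × 26090 = -62616 cm⁻¹, and 2 additional pairs relative to high-spin add 35970 cm⁻¹, giving -26646 cm⁻¹.
Thus E(LS) − E(HS) = -16210 cm⁻¹.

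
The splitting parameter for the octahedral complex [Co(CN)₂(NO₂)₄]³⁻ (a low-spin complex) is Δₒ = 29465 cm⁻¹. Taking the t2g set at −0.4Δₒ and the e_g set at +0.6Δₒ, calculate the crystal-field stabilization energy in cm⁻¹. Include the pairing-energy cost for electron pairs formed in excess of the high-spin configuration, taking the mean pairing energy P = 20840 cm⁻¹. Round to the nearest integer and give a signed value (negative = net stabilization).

Ligand charges: 2×(-1) from CN⁻ and 4×(-1) from NO₂⁻ sum to -6; with overall charge -3, Co is +3.
Co is in group 9, so Co³⁺ is d⁶ (9 − 3 = 6).
Configuration: t2g^6 e_g^0.
Orbital CFSE = 6(-0.4) + 0(0.6) = -2.4Δₒ = -2.4 × 29465 = -70716 cm⁻¹.
Relative to high-spin t2g^4 e_g^2 (1 paired), the low-spin configuration has 2 additional pairs, contributing +2 × 20840 = +41680 cm⁻¹.
Combining: -70716 + 41680 = -29036 cm⁻¹.

-29036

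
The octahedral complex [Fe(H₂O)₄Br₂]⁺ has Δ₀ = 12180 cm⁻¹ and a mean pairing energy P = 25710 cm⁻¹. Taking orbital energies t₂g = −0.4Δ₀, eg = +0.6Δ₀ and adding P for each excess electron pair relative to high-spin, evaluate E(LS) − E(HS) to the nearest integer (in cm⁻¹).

Ligand charges: 4×(+0) from H₂O and 2×(-1) from Br⁻ sum to -2; with overall charge +1, Fe is +3.
Group 8 minus oxidation state +3 gives a d⁵ configuration for Fe³⁺.
In the high-spin limit (t₂g³ eg²) the orbital term is 0.0Δ₀ = 0 cm⁻¹, with no excess pairing.
Low-spin: t₂g⁵ eg⁰, orbital CFSE = -2.0Δ₀ = -24360 cm⁻¹; plus 2 excess pairs × P = +51420 cm⁻¹; total 27060 cm⁻¹.
E(LS) − E(HS) = 27060 − (0) = 27060 cm⁻¹.

27060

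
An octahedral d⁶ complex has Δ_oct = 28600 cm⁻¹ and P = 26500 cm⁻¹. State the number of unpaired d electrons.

0

Here Δ_oct > P (28600 > 26500), so the low-spin state is favoured.
Filling d⁶ accordingly: t₂g⁶ eg⁰.
Unpaired electrons: 0.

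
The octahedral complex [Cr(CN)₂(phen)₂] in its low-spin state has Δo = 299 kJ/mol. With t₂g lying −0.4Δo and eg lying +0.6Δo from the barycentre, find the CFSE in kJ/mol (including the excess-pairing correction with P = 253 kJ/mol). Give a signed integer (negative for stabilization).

-225

Ligand charges: 2×(-1) from CN⁻ and 2×(+0) from phen sum to -2; with overall charge +0, Cr is +2.
Cr is in group 6, so Cr²⁺ is d⁴ (6 − 2 = 4).
The d⁴ electrons fill as t₂g⁴ eg⁰.
Orbital CFSE = 4(-0.4) + 0(0.6) = -1.6Δo = -1.6 × 299 = -478 kJ/mol.
Relative to high-spin t₂g³ eg¹ (0 paired), the low-spin configuration has 1 additional pair, contributing +1 × 253 = +253 kJ/mol.
Combining: -478 + 253 = -225 kJ/mol.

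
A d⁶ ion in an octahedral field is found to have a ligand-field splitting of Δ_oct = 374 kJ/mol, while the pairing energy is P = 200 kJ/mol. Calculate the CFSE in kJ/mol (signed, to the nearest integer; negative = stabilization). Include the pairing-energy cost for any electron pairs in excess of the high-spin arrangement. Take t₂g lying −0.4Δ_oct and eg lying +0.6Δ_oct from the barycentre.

Δ_oct > P, so pairing is preferred: the ground state is low-spin.
That gives t₂g⁶ eg⁰.
Orbital CFSE = -2.4Δ_oct = -2.4 × 374 = -898 kJ/mol.
Excess pairs vs high-spin: 3 − 1 = 2; pairing cost = +400 kJ/mol.
Net CFSE = -898 + 400 = -498 kJ/mol.

-498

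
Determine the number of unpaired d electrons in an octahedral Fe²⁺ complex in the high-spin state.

Group 8 minus oxidation state +2 gives a d⁶ configuration for Fe²⁺.
Configuration: t2g^4 e_g^2, giving 4 unpaired electrons.

4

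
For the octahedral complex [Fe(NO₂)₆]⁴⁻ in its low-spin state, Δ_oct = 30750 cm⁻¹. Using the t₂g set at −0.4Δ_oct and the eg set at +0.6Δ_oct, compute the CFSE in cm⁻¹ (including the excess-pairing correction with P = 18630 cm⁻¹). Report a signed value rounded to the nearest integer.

Each NO₂⁻ contributes -1; 6 × (-1) = -6. With overall charge -4, Fe is in the +2 oxidation state.
Fe sits in group 8; removing 2 electrons leaves Fe²⁺ with 8 − 2 = 6 d electrons.
Configuration: t₂g⁶ eg⁰.
The orbital stabilization is -2.4Δ_oct = -2.4 × 30750 = -73800 cm⁻¹.
Relative to high-spin t₂g⁴ eg² (1 paired), the low-spin configuration has 2 additional pairs, contributing +2 × 18630 = +37260 cm⁻¹.
Net CFSE = -73800 + 37260 = -36540 cm⁻¹.

-36540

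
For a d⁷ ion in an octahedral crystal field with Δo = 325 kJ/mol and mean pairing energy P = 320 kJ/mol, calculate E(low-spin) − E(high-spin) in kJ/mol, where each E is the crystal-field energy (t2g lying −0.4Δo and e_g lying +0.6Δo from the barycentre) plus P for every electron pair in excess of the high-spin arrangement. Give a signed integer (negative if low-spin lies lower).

High-spin: t2g^5 e_g^2, CFSE = -0.8Δo = -260 kJ/mol.
Low-spin: t2g^6 e_g^1, orbital CFSE = -1.8Δo = -585 kJ/mol; plus 1 excess pair × P = +320 kJ/mol; total -265 kJ/mol.
Thus E(LS) − E(HS) = -5 kJ/mol.

-5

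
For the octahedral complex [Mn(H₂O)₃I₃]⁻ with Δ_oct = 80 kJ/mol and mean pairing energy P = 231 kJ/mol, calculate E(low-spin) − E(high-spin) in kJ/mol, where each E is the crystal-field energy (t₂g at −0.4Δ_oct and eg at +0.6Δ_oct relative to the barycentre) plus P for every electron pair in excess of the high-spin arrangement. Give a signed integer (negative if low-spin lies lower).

Ligand charges: 3×(+0) from H₂O and 3×(-1) from I⁻ sum to -3; with overall charge -1, Mn is +2.
Mn²⁺: group 7, so d-count = 7 − 2 = 5.
High-spin d⁵ fills as t₂g³ eg² with CFSE 3(−0.4) + 2(+0.6) = 0.0Δ_oct = 0 kJ/mol.
Low-spin: t₂g⁵ eg⁰, orbital CFSE = -2.0Δ_oct = -160 kJ/mol; plus 2 excess pairs × P = +462 kJ/mol; total 302 kJ/mol.
Thus E(LS) − E(HS) = 302 kJ/mol.

302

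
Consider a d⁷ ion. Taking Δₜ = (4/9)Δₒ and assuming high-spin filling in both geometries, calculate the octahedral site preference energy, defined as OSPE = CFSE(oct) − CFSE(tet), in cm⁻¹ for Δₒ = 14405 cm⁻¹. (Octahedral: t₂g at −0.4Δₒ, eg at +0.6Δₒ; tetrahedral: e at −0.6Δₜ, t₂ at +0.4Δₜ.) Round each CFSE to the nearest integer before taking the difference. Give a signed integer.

Octahedral high-spin t2g^5 e_g^2: CFSE = -0.8 × 14405 = -11524 cm⁻¹.
In a tetrahedral site the filling is e^4 t2^3: CFSE(tet) = -1.2Δₜ = -1.2 × (4/9)(14405) = -7683 cm⁻¹.
OSPE = CFSE(oct) − CFSE(tet) = -11524 − (-7683) = -3841 cm⁻¹.

-3841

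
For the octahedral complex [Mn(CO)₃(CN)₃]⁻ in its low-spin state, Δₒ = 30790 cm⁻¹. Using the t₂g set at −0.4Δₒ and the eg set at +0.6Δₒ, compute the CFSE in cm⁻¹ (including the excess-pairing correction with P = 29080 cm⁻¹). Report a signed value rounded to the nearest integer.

-3420

Ligand charges: 3×(+0) from CO and 3×(-1) from CN⁻ sum to -3; with overall charge -1, Mn is +2.
Mn is in group 7, so Mn²⁺ is d⁵ (7 − 2 = 5).
Electron filling gives t₂g⁵ eg⁰.
Orbital CFSE = 5(-0.4) + 0(0.6) = -2.0Δₒ = -2.0 × 30790 = -61580 cm⁻¹.
Pairing penalty: 2 pairs vs 0 in the high-spin reference → 2 extra × P = 58160 cm⁻¹.
Net CFSE = -61580 + 58160 = -3420 cm⁻¹.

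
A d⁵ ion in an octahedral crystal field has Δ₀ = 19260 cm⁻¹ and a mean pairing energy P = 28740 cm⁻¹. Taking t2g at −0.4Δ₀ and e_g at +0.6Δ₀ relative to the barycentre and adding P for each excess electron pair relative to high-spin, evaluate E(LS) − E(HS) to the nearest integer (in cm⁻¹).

18960

In the high-spin limit (t2g^3 e_g^2) the orbital term is 0.0Δ₀ = 0 cm⁻¹, with no excess pairing.
For low-spin the configuration is t2g^5 e_g^0: orbital energy -2.0 × 19260 = -38520 cm⁻¹, and 2 additional pairs relative to high-spin add 57480 cm⁻¹, giving 18960 cm⁻¹.
The difference is 18960 − (0) = 18960 cm⁻¹, so high-spin lies lower.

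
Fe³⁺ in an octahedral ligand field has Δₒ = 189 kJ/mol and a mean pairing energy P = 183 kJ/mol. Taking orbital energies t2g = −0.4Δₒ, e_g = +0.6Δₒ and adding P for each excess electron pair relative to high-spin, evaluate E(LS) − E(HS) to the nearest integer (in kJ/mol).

-12

Fe³⁺: group 8, so d-count = 8 − 3 = 5.
High-spin: t2g^3 e_g^2, CFSE = 0.0Δₒ = 0 kJ/mol.
Low-spin t2g^5 e_g^0 gives -2.0Δₒ = -378 kJ/mol, but forming 2 extra pairs costs 2P = 366 kJ/mol, so E(LS) = -378 + 366 = -12 kJ/mol.
E(LS) − E(HS) = -12 − (0) = -12 kJ/mol.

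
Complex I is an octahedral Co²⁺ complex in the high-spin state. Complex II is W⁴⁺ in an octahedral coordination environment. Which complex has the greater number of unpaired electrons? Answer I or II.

I

I: Co²⁺: group 9, so d-count = 9 − 2 = 7; t₂g⁵ eg² → 3 unpaired.
II: W sits in group 6; removing 4 electrons leaves W⁴⁺ with 6 − 4 = 2 d electrons; t₂g² eg⁰ → 2 unpaired.
So I has more unpaired electrons.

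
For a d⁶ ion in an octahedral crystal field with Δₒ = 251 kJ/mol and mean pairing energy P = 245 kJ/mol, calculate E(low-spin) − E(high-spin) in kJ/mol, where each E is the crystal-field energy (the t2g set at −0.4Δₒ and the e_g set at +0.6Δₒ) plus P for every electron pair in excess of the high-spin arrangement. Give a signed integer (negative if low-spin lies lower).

In the high-spin limit (t2g^4 e_g^2) the orbital term is -0.4Δₒ = -100 kJ/mol, with no excess pairing.
Low-spin: t2g^6 e_g^0, orbital CFSE = -2.4Δₒ = -602 kJ/mol; plus 2 excess pairs × P = +490 kJ/mol; total -112 kJ/mol.
Thus E(LS) − E(HS) = -12 kJ/mol.

-12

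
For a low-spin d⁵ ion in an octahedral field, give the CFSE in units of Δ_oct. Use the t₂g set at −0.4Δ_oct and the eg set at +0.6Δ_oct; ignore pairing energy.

-2.0 Δ_oct

Configuration: t₂g⁵ eg⁰.
CFSE = 5(-0.4Δ_oct) + 0(0.6Δ_oct) = -2.0Δ_oct + 0.0Δ_oct = -2.0Δ_oct.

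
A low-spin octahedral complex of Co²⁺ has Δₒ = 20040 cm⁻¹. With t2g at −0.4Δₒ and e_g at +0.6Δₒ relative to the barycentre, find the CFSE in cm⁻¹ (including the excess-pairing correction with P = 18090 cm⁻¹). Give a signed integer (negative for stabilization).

-17982

Co²⁺: group 9, so d-count = 9 − 2 = 7.
The d⁷ electrons fill as t2g^6 e_g^1.
Orbital CFSE = 6(-0.4) + 1(0.6) = -1.8Δₒ = -1.8 × 20040 = -36072 cm⁻¹.
High-spin d⁷ would be t2g^5 e_g^2 with 2 pairs; low-spin has 3, so 1 excess pair costs +1P = +18090 cm⁻¹.
Overall CFSE = -36072 + 18090 = -17982 cm⁻¹.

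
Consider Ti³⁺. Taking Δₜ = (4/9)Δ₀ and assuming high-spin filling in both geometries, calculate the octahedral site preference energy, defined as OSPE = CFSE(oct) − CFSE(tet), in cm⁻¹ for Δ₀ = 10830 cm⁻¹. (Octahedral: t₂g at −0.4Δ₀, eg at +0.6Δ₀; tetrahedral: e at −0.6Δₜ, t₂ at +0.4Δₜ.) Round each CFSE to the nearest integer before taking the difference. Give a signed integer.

Ti sits in group 4; removing 3 electrons leaves Ti³⁺ with 4 − 3 = 1 d electrons.
In an octahedral site d¹ (HS) is t2g^1 e_g^0, giving CFSE(oct) = -0.4Δ₀ = -4332 cm⁻¹.
Tetrahedral e^1 t2^0 gives -0.6Δₜ = -0.6 × (4/9) × 10830 = -2888 cm⁻¹.
Subtracting, OSPE = -4332 − (-2888) = -1444 cm⁻¹.

-1444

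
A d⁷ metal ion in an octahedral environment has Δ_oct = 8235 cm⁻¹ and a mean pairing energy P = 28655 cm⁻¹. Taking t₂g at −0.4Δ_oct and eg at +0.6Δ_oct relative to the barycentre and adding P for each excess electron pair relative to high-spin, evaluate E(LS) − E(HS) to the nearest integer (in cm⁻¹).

In the high-spin limit (t₂g⁵ eg²) the orbital term is -0.8Δ_oct = -6588 cm⁻¹, with no excess pairing.
For low-spin the configuration is t₂g⁶ eg¹: orbital energy -1.8 × 8235 = -14823 cm⁻¹, and 1 additional pair relative to high-spin adds 28655 cm⁻¹, giving 13832 cm⁻¹.
Thus E(LS) − E(HS) = 20420 cm⁻¹.

20420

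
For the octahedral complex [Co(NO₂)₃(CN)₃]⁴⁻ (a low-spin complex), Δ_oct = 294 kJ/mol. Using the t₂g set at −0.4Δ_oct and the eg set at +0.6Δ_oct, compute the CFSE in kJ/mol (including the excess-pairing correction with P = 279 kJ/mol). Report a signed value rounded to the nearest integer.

Ligand charges: 3×(-1) from NO₂⁻ and 3×(-1) from CN⁻ sum to -6; with overall charge -4, Co is +2.
Group 9 minus oxidation state +2 gives a d⁷ configuration for Co²⁺.
The d⁷ electrons fill as t₂g⁶ eg¹.
Orbital CFSE = 6(-0.4) + 1(0.6) = -1.8Δ_oct = -1.8 × 294 = -529 kJ/mol.
Pairing penalty: 3 pairs vs 2 in the high-spin reference → 1 extra × P = 279 kJ/mol.
Combining: -529 + 279 = -250 kJ/mol.

-250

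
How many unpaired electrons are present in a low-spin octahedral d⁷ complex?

Configuration: t2g^6 e_g^1, giving 1 unpaired electron.

1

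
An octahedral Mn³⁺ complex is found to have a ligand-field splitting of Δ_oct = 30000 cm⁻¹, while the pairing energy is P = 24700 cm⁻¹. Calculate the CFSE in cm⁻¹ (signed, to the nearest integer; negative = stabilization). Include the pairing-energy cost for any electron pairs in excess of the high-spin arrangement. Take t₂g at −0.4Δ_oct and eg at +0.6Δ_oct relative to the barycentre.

Mn sits in group 7; removing 3 electrons leaves Mn³⁺ with 7 − 3 = 4 d electrons.
Here Δ_oct > P (30000 > 24700), so the low-spin state is favoured.
That gives t₂g⁴ eg⁰.
Orbital CFSE = -1.6Δ_oct = -1.6 × 30000 = -48000 cm⁻¹.
Excess pairs vs high-spin: 1 − 0 = 1; pairing cost = +24700 cm⁻¹.
Net CFSE = -48000 + 24700 = -23300 cm⁻¹.

-23300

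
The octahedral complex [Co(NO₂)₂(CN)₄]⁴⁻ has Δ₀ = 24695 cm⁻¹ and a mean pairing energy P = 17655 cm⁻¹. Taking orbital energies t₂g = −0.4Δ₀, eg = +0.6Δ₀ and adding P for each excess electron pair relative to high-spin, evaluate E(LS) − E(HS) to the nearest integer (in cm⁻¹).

-7040

Ligand charges: 2×(-1) from NO₂⁻ and 4×(-1) from CN⁻ sum to -6; with overall charge -4, Co is +2.
Group 9 minus oxidation state +2 gives a d⁷ configuration for Co²⁺.
High-spin d⁷ fills as t₂g⁵ eg² with CFSE 5(−0.4) + 2(+0.6) = -0.8Δ₀ = -19756 cm⁻¹.
Low-spin: t₂g⁶ eg¹, orbital CFSE = -1.8Δ₀ = -44451 cm⁻¹; plus 1 excess pair × P = +17655 cm⁻¹; total -26796 cm⁻¹.
Thus E(LS) − E(HS) = -7040 cm⁻¹.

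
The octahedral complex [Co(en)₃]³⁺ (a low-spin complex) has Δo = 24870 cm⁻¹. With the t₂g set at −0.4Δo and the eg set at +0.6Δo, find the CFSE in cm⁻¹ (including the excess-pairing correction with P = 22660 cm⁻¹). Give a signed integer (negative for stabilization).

-14368

en is neutral, so the +3 overall charge sits on Co: oxidation state +3.
Co sits in group 9; removing 3 electrons leaves Co³⁺ with 9 − 3 = 6 d electrons.
Configuration: t₂g⁶ eg⁰.
CFSE(orbital) = 6×(-0.4Δo) + 0×(0.6Δo) = -2.4Δo; with Δo = 24870 cm⁻¹ that is -59688 cm⁻¹.
Relative to high-spin t₂g⁴ eg² (1 paired), the low-spin configuration has 2 additional pairs, contributing +2 × 22660 = +45320 cm⁻¹.
Combining: -59688 + 45320 = -14368 cm⁻¹.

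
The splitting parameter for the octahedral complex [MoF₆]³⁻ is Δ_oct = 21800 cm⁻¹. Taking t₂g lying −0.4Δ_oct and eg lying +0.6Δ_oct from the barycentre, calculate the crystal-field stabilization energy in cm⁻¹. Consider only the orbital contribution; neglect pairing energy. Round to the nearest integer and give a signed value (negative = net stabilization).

Each F⁻ contributes -1; 6 × (-1) = -6. With overall charge -3, Mo is in the +3 oxidation state.
Group 6 minus oxidation state +3 gives a d³ configuration for Mo³⁺.
Electron filling gives t₂g³ eg⁰.
Orbital CFSE = 3(-0.4) + 0(0.6) = -1.2Δ_oct = -1.2 × 21800 = -26160 cm⁻¹.

-26160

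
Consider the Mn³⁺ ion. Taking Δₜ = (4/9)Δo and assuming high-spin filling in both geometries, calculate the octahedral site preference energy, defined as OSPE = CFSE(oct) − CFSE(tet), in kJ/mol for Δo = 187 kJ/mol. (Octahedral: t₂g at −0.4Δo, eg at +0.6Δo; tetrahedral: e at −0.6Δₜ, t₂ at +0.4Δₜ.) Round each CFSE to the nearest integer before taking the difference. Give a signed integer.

Mn is in group 7, so Mn³⁺ is d⁴ (7 − 3 = 4).
In an octahedral site d⁴ (HS) is t₂g³ eg¹, giving CFSE(oct) = -0.6Δo = -112 kJ/mol.
Tetrahedral: e² t₂², CFSE = 2(−0.6) + 2(+0.4) = -0.4Δₜ = -0.4 × (4/9) × 187 = -33 kJ/mol.
OSPE = -112 − (-33) = -79 kJ/mol.

-79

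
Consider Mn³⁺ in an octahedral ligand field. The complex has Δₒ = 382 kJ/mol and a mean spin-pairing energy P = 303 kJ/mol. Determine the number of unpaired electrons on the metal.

2

Mn sits in group 7; removing 3 electrons leaves Mn³⁺ with 7 − 3 = 4 d electrons.
With Δₒ > P the complex is low-spin.
Filling d⁴ accordingly: t2g^4 e_g^0.
Unpaired electrons: 2.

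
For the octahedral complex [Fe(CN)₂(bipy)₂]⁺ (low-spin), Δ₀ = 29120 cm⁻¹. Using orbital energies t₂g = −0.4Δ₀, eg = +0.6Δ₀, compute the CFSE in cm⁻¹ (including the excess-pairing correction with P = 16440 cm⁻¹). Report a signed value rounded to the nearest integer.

-25360

Ligand charges: 2×(-1) from CN⁻ and 2×(+0) from bipy sum to -2; with overall charge +1, Fe is +3.
Fe sits in group 8; removing 3 electrons leaves Fe³⁺ with 8 − 3 = 5 d electrons.
Configuration: t₂g⁵ eg⁰.
The orbital stabilization is -2.0Δ₀ = -2.0 × 29120 = -58240 cm⁻¹.
High-spin d⁵ would be t₂g³ eg² with 0 pairs; low-spin has 2, so 2 excess pairs cost +2P = +32880 cm⁻¹.
Combining: -58240 + 32880 = -25360 cm⁻¹.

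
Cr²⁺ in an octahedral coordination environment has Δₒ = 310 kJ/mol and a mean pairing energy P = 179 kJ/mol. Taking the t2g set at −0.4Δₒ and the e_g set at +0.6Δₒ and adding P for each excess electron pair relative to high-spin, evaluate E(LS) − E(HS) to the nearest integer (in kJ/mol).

Cr is in group 6, so Cr²⁺ is d⁴ (6 − 2 = 4).
In the high-spin limit (t2g^3 e_g^1) the orbital term is -0.6Δₒ = -186 kJ/mol, with no excess pairing.
For low-spin the configuration is t2g^4 e_g^0: orbital energy -1.6 × 310 = -496 kJ/mol, and 1 additional pair relative to high-spin adds 179 kJ/mol, giving -317 kJ/mol.
The difference is -317 − (-186) = -131 kJ/mol, so low-spin lies lower.

-131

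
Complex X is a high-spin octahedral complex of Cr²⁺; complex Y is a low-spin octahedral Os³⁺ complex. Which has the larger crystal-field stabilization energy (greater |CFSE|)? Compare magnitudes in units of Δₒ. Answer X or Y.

Y

X: Cr sits in group 6; removing 2 electrons leaves Cr²⁺ with 6 − 2 = 4 d electrons; t₂g³ eg¹, CFSE = -0.6Δₒ.
Y: Os sits in group 8; removing 3 electrons leaves Os³⁺ with 8 − 3 = 5 d electrons; t2g^5 e_g^0, CFSE = -2.0Δₒ.
So Y has the larger |CFSE|.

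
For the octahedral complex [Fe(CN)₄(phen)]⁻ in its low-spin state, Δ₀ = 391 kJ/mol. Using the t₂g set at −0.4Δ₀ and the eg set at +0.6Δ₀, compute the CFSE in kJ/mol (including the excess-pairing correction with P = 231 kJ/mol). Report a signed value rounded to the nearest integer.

-320

Ligand charges: 4×(-1) from CN⁻ and 1×(+0) from phen sum to -4; with overall charge -1, Fe is +3.
Fe³⁺: group 8, so d-count = 8 − 3 = 5.
Electron filling gives t₂g⁵ eg⁰.
The orbital stabilization is -2.0Δ₀ = -2.0 × 391 = -782 kJ/mol.
Relative to high-spin t₂g³ eg² (0 paired), the low-spin configuration has 2 additional pairs, contributing +2 × 231 = +462 kJ/mol.
Overall CFSE = -782 + 462 = -320 kJ/mol.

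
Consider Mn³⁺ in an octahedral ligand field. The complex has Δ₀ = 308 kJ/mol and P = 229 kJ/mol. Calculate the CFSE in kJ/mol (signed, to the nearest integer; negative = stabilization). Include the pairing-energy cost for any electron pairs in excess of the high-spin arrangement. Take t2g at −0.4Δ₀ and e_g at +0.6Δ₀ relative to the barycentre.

-264

Mn sits in group 7; removing 3 electrons leaves Mn³⁺ with 7 − 3 = 4 d electrons.
Here Δ₀ > P (308 > 229), so the low-spin state is favoured.
Configuration: t2g^4 e_g^0.
Orbital CFSE = -1.6Δ₀ = -1.6 × 308 = -493 kJ/mol.
Excess pairs vs high-spin: 1 − 0 = 1; pairing cost = +229 kJ/mol.
Net CFSE = -493 + 229 = -264 kJ/mol.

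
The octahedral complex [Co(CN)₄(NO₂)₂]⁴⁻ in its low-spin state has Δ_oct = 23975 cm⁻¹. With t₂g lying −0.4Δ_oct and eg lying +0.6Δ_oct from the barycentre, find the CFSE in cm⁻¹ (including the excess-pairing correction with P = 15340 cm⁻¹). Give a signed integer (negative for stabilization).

-27815

Ligand charges: 4×(-1) from CN⁻ and 2×(-1) from NO₂⁻ sum to -6; with overall charge -4, Co is +2.
Co is in group 9, so Co²⁺ is d⁷ (9 − 2 = 7).
Electron filling gives t₂g⁶ eg¹.
CFSE(orbital) = 6×(-0.4Δ_oct) + 1×(0.6Δ_oct) = -1.8Δ_oct; with Δ_oct = 23975 cm⁻¹ that is -43155 cm⁻¹.
High-spin d⁷ would be t₂g⁵ eg² with 2 pairs; low-spin has 3, so 1 excess pair costs +1P = +15340 cm⁻¹.
Net CFSE = -43155 + 15340 = -27815 cm⁻¹.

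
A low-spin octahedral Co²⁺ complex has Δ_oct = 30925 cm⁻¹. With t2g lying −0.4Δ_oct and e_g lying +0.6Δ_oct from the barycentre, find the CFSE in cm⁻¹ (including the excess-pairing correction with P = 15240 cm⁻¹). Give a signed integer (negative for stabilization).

-40425

Group 9 minus oxidation state +2 gives a d⁷ configuration for Co²⁺.
The d⁷ electrons fill as t2g^6 e_g^1.
Orbital CFSE = 6(-0.4) + 1(0.6) = -1.8Δ_oct = -1.8 × 30925 = -55665 cm⁻¹.
Pairing penalty: 3 pairs vs 2 in the high-spin reference → 1 extra × P = 15240 cm⁻¹.
Overall CFSE = -55665 + 15240 = -40425 cm⁻¹.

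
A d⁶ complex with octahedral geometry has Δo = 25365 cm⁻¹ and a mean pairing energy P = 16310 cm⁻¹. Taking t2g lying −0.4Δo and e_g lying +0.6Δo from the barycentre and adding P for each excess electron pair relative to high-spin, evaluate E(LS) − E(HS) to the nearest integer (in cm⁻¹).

-18110

In the high-spin limit (t2g^4 e_g^2) the orbital term is -0.4Δo = -10146 cm⁻¹, with no excess pairing.
Low-spin: t2g^6 e_g^0, orbital CFSE = -2.4Δo = -60876 cm⁻¹; plus 2 excess pairs × P = +32620 cm⁻¹; total -28256 cm⁻¹.
The difference is -28256 − (-10146) = -18110 cm⁻¹, so low-spin lies lower.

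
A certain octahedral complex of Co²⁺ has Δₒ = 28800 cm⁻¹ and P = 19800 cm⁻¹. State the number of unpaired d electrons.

Co is in group 9, so Co²⁺ is d⁷ (9 − 2 = 7).
With Δₒ > P the complex is low-spin.
Configuration: t2g^6 e_g^1.
Unpaired electrons: 1.

1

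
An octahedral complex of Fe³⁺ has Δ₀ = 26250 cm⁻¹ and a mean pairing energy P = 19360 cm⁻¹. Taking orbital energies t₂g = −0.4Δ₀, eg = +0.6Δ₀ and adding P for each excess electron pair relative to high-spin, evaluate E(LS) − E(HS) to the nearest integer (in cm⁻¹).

-13780

Fe sits in group 8; removing 3 electrons leaves Fe³⁺ with 8 − 3 = 5 d electrons.
High-spin: t₂g³ eg², CFSE = 0.0Δ₀ = 0 cm⁻¹.
Low-spin: t₂g⁵ eg⁰, orbital CFSE = -2.0Δ₀ = -52500 cm⁻¹; plus 2 excess pairs × P = +38720 cm⁻¹; total -13780 cm⁻¹.
Thus E(LS) − E(HS) = -13780 cm⁻¹.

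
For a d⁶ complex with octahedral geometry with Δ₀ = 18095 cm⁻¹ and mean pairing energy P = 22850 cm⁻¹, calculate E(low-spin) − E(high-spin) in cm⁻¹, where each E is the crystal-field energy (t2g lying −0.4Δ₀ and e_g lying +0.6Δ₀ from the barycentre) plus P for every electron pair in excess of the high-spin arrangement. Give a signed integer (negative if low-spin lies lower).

9510

In the high-spin limit (t2g^4 e_g^2) the orbital term is -0.4Δ₀ = -7238 cm⁻¹, with no excess pairing.
For low-spin the configuration is t2g^6 e_g^0: orbital energy -2.4 × 18095 = -43428 cm⁻¹, and 2 additional pairs relative to high-spin add 45700 cm⁻¹, giving 2272 cm⁻¹.
Thus E(LS) − E(HS) = 9510 cm⁻¹.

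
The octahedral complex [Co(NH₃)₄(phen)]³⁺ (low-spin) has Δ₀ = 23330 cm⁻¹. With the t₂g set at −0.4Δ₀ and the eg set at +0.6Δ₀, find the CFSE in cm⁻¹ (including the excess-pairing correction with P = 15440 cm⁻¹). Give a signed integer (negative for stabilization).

Ligand charges: 4×(+0) from NH₃ and 1×(+0) from phen sum to +0; with overall charge +3, Co is +3.
Group 9 minus oxidation state +3 gives a d⁶ configuration for Co³⁺.
The d⁶ electrons fill as t₂g⁶ eg⁰.
Orbital CFSE = 6(-0.4) + 0(0.6) = -2.4Δ₀ = -2.4 × 23330 = -55992 cm⁻¹.
Relative to high-spin t₂g⁴ eg² (1 paired), the low-spin configuration has 2 additional pairs, contributing +2 × 15440 = +30880 cm⁻¹.
Combining: -55992 + 30880 = -25112 cm⁻¹.

-25112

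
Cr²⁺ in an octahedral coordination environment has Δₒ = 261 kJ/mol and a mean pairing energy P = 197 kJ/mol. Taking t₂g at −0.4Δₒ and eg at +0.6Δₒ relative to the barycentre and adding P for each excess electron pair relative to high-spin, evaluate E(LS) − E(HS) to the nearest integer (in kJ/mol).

-64

Group 6 minus oxidation state +2 gives a d⁴ configuration for Cr²⁺.
High-spin d⁴ fills as t₂g³ eg¹ with CFSE 3(−0.4) + 1(+0.6) = -0.6Δₒ = -157 kJ/mol.
Low-spin t₂g⁴ eg⁰ gives -1.6Δₒ = -418 kJ/mol, but forming 1 extra pair costs 1P = 197 kJ/mol, so E(LS) = -418 + 197 = -221 kJ/mol.
Thus E(LS) − E(HS) = -64 kJ/mol.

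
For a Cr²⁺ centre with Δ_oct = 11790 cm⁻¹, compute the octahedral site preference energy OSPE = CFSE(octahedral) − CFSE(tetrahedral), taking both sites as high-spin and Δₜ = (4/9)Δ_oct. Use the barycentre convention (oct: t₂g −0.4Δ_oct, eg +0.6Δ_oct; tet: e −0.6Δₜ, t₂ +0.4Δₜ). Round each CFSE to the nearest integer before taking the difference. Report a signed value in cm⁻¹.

-4978

Cr sits in group 6; removing 2 electrons leaves Cr²⁺ with 6 − 2 = 4 d electrons.
Octahedral (high-spin): t2g^3 e_g^1, CFSE = 3(−0.4) + 1(+0.6) = -0.6Δ_oct = -0.6 × 11790 = -7074 cm⁻¹.
In a tetrahedral site the filling is e^2 t2^2: CFSE(tet) = -0.4Δₜ = -0.4 × (4/9)(11790) = -2096 cm⁻¹.
OSPE = CFSE(oct) − CFSE(tet) = -7074 − (-2096) = -4978 cm⁻¹.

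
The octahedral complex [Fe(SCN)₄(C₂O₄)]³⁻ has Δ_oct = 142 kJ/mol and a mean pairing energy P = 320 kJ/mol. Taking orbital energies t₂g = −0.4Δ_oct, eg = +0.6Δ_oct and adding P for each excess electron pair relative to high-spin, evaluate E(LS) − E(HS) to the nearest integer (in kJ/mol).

356

Ligand charges: 4×(-1) from SCN⁻ and 1×(-2) from C₂O₄²⁻ sum to -6; with overall charge -3, Fe is +3.
Group 8 minus oxidation state +3 gives a d⁵ configuration for Fe³⁺.
In the high-spin limit (t₂g³ eg²) the orbital term is 0.0Δ_oct = 0 kJ/mol, with no excess pairing.
Low-spin t₂g⁵ eg⁰ gives -2.0Δ_oct = -284 kJ/mol, but forming 2 extra pairs costs 2P = 640 kJ/mol, so E(LS) = -284 + 640 = 356 kJ/mol.
E(LS) − E(HS) = 356 − (0) = 356 kJ/mol.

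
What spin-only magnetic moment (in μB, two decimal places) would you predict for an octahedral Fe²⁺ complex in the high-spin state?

Fe is in group 8, so Fe²⁺ is d⁶ (8 − 2 = 6).
Configuration: t2g^4 e_g^2 → 4 unpaired electrons.
μ(spin-only) = √[4(4+2)] = √24 ≈ 4.90 μB.

4.90 μB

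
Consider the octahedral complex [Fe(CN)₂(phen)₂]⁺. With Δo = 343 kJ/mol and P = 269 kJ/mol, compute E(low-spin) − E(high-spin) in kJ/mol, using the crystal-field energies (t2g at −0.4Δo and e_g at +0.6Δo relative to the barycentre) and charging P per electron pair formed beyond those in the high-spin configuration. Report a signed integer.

Ligand charges: 2×(-1) from CN⁻ and 2×(+0) from phen sum to -2; with overall charge +1, Fe is +3.
Fe³⁺: group 8, so d-count = 8 − 3 = 5.
High-spin: t2g^3 e_g^2, CFSE = 0.0Δo = 0 kJ/mol.
Low-spin: t2g^5 e_g^0, orbital CFSE = -2.0Δo = -686 kJ/mol; plus 2 excess pairs × P = +538 kJ/mol; total -148 kJ/mol.
Thus E(LS) − E(HS) = -148 kJ/mol.

-148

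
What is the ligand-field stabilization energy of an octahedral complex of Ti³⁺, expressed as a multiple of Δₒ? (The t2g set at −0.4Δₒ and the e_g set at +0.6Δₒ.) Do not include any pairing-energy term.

Ti³⁺: group 4, so d-count = 4 − 3 = 1.
For octahedral d¹ the high- and low-spin configurations coincide.
Configuration: t2g^1 e_g^0.
CFSE = 1(-0.4Δₒ) + 0(0.6Δₒ) = -0.4Δₒ + 0.0Δₒ = -0.4Δₒ.

-0.4 Δₒ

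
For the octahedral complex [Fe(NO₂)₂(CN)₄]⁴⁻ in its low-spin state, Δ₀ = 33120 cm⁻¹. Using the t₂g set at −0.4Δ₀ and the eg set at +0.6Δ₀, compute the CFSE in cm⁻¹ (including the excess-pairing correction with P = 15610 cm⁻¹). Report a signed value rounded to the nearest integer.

-48268

Ligand charges: 2×(-1) from NO₂⁻ and 4×(-1) from CN⁻ sum to -6; with overall charge -4, Fe is +2.
Group 8 minus oxidation state +2 gives a d⁶ configuration for Fe²⁺.
The d⁶ electrons fill as t₂g⁶ eg⁰.
The orbital stabilization is -2.4Δ₀ = -2.4 × 33120 = -79488 cm⁻¹.
High-spin d⁶ would be t₂g⁴ eg² with 1 pair; low-spin has 3, so 2 excess pairs cost +2P = +31220 cm⁻¹.
Overall CFSE = -79488 + 31220 = -48268 cm⁻¹.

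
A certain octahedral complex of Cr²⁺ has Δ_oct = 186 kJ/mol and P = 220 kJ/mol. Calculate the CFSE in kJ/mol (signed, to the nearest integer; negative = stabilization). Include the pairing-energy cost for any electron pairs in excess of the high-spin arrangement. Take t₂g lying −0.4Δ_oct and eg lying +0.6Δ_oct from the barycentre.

-112

Cr is in group 6, so Cr²⁺ is d⁴ (6 − 2 = 4).
Since Δ_oct = 186 kJ/mol < P = 220 kJ/mol, the complex adopts the high-spin configuration.
Filling d⁴ accordingly: t₂g³ eg¹.
Orbital CFSE = -0.6Δ_oct = -0.6 × 186 = -112 kJ/mol.
High-spin has no excess pairs, so no pairing correction applies.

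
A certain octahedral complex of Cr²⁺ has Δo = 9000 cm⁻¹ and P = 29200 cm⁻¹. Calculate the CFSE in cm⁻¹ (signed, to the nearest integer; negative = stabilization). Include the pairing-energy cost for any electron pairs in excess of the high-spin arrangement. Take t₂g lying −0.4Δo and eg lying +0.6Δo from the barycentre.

-5400

Cr is in group 6, so Cr²⁺ is d⁴ (6 − 2 = 4).
With Δo < P the complex is high-spin.
Filling d⁴ accordingly: t₂g³ eg¹.
Orbital CFSE = -0.6Δo = -0.6 × 9000 = -5400 cm⁻¹.
High-spin has no excess pairs, so no pairing correction applies.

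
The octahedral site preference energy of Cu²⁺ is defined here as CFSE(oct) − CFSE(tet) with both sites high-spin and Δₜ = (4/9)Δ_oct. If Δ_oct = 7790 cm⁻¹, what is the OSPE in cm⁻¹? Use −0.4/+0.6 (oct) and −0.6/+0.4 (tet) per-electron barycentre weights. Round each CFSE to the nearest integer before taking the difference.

Cu is in group 11, so Cu²⁺ is d⁹ (11 − 2 = 9).
Octahedral high-spin t₂g⁶ eg³: CFSE = -0.6 × 7790 = -4674 cm⁻¹.
Tetrahedral: e⁴ t₂⁵, CFSE = 4(−0.6) + 5(+0.4) = -0.4Δₜ = -0.4 × (4/9) × 7790 = -1385 cm⁻¹.
OSPE = -4674 − (-1385) = -3289 cm⁻¹.

-3289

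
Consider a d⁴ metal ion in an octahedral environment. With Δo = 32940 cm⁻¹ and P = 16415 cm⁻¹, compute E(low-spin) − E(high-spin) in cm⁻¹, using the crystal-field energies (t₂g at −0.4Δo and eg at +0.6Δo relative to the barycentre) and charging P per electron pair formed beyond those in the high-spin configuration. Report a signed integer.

-16525

In the high-spin limit (t₂g³ eg¹) the orbital term is -0.6Δo = -19764 cm⁻¹, with no excess pairing.
Low-spin t₂g⁴ eg⁰ gives -1.6Δo = -52704 cm⁻¹, but forming 1 extra pair costs 1P = 16415 cm⁻¹, so E(LS) = -52704 + 16415 = -36289 cm⁻¹.
The difference is -36289 − (-19764) = -16525 cm⁻¹, so low-spin lies lower.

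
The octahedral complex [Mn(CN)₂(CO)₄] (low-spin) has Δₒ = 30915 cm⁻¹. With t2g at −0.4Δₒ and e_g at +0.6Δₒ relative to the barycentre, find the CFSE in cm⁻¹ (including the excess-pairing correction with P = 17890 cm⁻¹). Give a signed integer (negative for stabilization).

-26050

Ligand charges: 2×(-1) from CN⁻ and 4×(+0) from CO sum to -2; with overall charge +0, Mn is +2.
Mn is in group 7, so Mn²⁺ is d⁵ (7 − 2 = 5).
Configuration: t2g^5 e_g^0.
Orbital CFSE = 5(-0.4) + 0(0.6) = -2.0Δₒ = -2.0 × 30915 = -61830 cm⁻¹.
Relative to high-spin t2g^3 e_g^2 (0 paired), the low-spin configuration has 2 additional pairs, contributing +2 × 17890 = +35780 cm⁻¹.
Net CFSE = -61830 + 35780 = -26050 cm⁻¹.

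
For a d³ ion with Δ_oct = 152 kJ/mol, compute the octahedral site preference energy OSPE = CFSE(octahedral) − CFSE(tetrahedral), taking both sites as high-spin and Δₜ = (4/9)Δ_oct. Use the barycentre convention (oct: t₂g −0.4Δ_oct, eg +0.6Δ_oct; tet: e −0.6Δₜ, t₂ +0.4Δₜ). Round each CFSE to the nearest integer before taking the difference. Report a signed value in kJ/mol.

Octahedral (high-spin): t₂g³ eg⁰, CFSE = 3(−0.4) + 0(+0.6) = -1.2Δ_oct = -1.2 × 152 = -182 kJ/mol.
Tetrahedral e² t₂¹ gives -0.8Δₜ = -0.8 × (4/9) × 152 = -54 kJ/mol.
OSPE = -182 − (-54) = -128 kJ/mol.

-128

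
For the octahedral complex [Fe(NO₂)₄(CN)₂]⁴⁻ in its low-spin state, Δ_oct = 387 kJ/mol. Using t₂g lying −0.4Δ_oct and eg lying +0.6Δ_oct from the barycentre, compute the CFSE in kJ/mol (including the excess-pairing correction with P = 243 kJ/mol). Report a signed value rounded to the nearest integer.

-443

Ligand charges: 4×(-1) from NO₂⁻ and 2×(-1) from CN⁻ sum to -6; with overall charge -4, Fe is +2.
Group 8 minus oxidation state +2 gives a d⁶ configuration for Fe²⁺.
Configuration: t₂g⁶ eg⁰.
CFSE(orbital) = 6×(-0.4Δ_oct) + 0×(0.6Δ_oct) = -2.4Δ_oct; with Δ_oct = 387 kJ/mol that is -929 kJ/mol.
Relative to high-spin t₂g⁴ eg² (1 paired), the low-spin configuration has 2 additional pairs, contributing +2 × 243 = +486 kJ/mol.
Net CFSE = -929 + 486 = -443 kJ/mol.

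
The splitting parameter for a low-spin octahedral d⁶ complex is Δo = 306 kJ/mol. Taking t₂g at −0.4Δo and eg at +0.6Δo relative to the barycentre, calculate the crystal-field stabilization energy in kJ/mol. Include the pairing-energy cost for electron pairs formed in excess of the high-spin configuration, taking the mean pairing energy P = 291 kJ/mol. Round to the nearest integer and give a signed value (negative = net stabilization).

-152

The d⁶ electrons fill as t₂g⁶ eg⁰.
CFSE(orbital) = 6×(-0.4Δo) + 0×(0.6Δo) = -2.4Δo; with Δo = 306 kJ/mol that is -734 kJ/mol.
Pairing penalty: 3 pairs vs 1 in the high-spin reference → 2 extra × P = 582 kJ/mol.
Net CFSE = -734 + 582 = -152 kJ/mol.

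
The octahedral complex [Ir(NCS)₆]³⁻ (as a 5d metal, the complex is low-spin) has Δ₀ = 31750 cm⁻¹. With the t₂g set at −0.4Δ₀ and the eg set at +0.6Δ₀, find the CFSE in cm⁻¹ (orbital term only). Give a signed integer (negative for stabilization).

-76200

Each NCS⁻ contributes -1; 6 × (-1) = -6. With overall charge -3, Ir is in the +3 oxidation state.
Ir³⁺: group 9, so d-count = 9 − 3 = 6.
The d⁶ electrons fill as t₂g⁶ eg⁰.
Orbital CFSE = 6(-0.4) + 0(0.6) = -2.4Δ₀ = -2.4 × 31750 = -76200 cm⁻¹.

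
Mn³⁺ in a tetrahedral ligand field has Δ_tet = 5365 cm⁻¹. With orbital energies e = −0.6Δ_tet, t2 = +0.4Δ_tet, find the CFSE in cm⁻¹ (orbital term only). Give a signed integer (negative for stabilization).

Mn sits in group 7; removing 3 electrons leaves Mn³⁺ with 7 − 3 = 4 d electrons.
Tetrahedral fields are weak (Δₜ ≈ 4/9 Δₒ), so electrons fill high-spin.
Configuration: e^2 t2^2.
The orbital stabilization is -0.4Δ_tet = -0.4 × 5365 = -2146 cm⁻¹.

-2146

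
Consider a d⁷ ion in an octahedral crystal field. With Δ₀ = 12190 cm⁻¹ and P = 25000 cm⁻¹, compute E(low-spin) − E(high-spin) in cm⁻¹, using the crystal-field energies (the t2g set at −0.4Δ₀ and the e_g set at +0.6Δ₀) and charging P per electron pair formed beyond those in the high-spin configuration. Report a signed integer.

12810

In the high-spin limit (t2g^5 e_g^2) the orbital term is -0.8Δ₀ = -9752 cm⁻¹, with no excess pairing.
Low-spin: t2g^6 e_g^1, orbital CFSE = -1.8Δ₀ = -21942 cm⁻¹; plus 1 excess pair × P = +25000 cm⁻¹; total 3058 cm⁻¹.
E(LS) − E(HS) = 3058 − (-9752) = 12810 cm⁻¹.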